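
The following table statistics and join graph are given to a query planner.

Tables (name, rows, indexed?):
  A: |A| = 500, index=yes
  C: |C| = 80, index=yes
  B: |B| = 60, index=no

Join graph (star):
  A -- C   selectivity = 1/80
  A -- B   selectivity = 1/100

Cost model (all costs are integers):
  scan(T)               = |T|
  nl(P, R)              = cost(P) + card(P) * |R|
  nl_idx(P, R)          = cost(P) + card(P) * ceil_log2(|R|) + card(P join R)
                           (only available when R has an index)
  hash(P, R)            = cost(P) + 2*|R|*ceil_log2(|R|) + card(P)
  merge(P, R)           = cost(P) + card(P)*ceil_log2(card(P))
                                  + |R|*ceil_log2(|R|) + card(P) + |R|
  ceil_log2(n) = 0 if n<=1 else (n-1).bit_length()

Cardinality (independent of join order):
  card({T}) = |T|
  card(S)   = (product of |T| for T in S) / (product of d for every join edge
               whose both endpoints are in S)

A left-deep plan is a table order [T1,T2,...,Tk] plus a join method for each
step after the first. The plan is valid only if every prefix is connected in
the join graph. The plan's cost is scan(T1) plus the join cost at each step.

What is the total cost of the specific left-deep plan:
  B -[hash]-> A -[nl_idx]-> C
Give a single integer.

step 1: scan B: cost=60, card=60
step 2: join A via hash
    card(P join A) = 60*500/(100) = 300
    cost = 60 + 2*500*9 + 60 = 9120
step 3: join C via nl_idx
    card(P join C) = 300*80/(80) = 300
    cost = 9120 + 300*7 + 300 = 11520

11520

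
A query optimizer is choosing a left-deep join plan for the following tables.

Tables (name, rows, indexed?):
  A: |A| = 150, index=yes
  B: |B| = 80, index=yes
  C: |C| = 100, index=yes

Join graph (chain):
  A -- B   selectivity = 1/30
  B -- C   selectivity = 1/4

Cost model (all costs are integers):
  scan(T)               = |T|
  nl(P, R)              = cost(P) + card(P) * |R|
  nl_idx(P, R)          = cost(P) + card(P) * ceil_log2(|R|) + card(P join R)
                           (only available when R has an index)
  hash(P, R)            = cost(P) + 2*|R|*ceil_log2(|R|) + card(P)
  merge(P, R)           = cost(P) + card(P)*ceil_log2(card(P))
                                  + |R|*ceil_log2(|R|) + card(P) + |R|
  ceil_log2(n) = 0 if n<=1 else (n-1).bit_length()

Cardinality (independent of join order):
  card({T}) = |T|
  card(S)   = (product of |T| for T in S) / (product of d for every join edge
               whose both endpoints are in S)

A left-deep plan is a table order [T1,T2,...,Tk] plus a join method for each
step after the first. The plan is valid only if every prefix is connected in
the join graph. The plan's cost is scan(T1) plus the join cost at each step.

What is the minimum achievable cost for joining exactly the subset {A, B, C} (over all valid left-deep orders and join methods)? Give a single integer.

2920

Selinger DP over subsets of {A,B,C}:
  {A}: scan cost=150, card=150
  {B}: scan cost=80, card=80
  {C}: scan cost=100, card=100
  {AB}: card=400; try (A,nl_idx)→1120, (B,hash)→1420, (B,nl_idx)→1600, (A,merge)→2070, (B,merge)→2140, (A,hash)→2560 …(+2); best=1120 via (A,nl_idx)
  {BC}: card=2000; try (B,hash)→1320, (C,merge)→1520, (B,merge)→1540, (C,hash)→1560, (C,nl_idx)→2640, (B,nl_idx)→2800 …(+2); best=1320 via (B,hash)
  {ABC}: card=10000; try (C,hash)→2920, (A,hash)→5720, (C,merge)→5920, (C,nl_idx)→13920, (A,merge)→26670, (A,nl_idx)→27320 …(+2); best=2920 via (C,hash)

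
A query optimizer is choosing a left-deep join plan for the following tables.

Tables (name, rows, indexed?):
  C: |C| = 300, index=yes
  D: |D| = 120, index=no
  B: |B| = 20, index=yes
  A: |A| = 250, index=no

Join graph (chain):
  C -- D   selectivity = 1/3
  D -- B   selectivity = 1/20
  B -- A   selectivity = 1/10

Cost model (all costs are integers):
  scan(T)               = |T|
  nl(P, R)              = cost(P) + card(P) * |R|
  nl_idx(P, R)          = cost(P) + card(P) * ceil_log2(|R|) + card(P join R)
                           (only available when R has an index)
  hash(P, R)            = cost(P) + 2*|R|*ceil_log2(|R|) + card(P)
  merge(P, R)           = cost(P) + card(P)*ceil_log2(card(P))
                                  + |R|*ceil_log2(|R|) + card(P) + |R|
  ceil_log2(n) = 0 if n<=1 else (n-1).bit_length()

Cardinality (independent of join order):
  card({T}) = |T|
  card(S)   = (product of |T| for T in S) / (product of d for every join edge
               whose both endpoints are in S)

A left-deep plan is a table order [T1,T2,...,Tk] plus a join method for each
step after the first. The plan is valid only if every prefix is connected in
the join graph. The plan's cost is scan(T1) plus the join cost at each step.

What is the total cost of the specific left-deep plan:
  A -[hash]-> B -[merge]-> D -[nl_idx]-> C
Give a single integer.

step 1: scan A: cost=250, card=250
step 2: join B via hash
    card(P join B) = 250*20/(10) = 500
    cost = 250 + 2*20*5 + 250 = 700
step 3: join D via merge
    card(P join D) = 500*120/(20) = 3000
    cost = 700 + 500*9 + 120*7 + 500 + 120 = 6660
step 4: join C via nl_idx
    card(P join C) = 3000*300/(3) = 300000
    cost = 6660 + 3000*9 + 300000 = 333660

333660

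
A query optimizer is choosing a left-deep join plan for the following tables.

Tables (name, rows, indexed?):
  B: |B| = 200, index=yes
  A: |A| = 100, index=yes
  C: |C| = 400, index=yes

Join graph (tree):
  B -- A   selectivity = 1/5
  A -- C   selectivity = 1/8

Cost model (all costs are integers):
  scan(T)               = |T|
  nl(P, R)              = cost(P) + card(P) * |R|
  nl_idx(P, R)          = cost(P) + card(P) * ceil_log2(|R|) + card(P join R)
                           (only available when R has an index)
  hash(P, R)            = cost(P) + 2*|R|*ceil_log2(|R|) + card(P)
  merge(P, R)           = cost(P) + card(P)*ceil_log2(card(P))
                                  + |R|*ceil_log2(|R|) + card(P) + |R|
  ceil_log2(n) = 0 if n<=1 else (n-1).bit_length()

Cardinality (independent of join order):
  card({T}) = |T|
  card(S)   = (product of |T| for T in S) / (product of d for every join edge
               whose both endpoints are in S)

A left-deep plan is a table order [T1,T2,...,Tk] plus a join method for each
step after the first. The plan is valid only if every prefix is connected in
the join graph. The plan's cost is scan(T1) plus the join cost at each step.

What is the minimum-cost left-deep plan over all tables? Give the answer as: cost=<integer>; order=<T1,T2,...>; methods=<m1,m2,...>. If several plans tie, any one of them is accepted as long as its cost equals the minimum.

cost=10400; order=C,A,B; methods=hash,hash

Selinger DP (subsets sized 1..n):
  {B}: scan cost=200, card=200
  {A}: scan cost=100, card=100
  {C}: scan cost=400, card=400
  {AB}: card=4000; try (A,hash)→1800, (B,merge)→2700, (A,merge)→2800, (B,hash)→3400, (B,nl_idx)→4900, (A,nl_idx)→5600 …(+2); best=1800 via (A,hash)
  {AC}: card=5000; try (A,hash)→2200, (C,merge)→4900, (A,merge)→5200, (C,nl_idx)→6000, (C,hash)→7400, (A,nl_idx)→8200 …(+2); best=2200 via (A,hash)
  {ABC}: card=200000; try (B,hash)→10400, (C,hash)→13000, (C,merge)→57800, (B,merge)→74000, (C,nl_idx)→237800, (B,nl_idx)→242200 …(+2); best=10400 via (B,hash)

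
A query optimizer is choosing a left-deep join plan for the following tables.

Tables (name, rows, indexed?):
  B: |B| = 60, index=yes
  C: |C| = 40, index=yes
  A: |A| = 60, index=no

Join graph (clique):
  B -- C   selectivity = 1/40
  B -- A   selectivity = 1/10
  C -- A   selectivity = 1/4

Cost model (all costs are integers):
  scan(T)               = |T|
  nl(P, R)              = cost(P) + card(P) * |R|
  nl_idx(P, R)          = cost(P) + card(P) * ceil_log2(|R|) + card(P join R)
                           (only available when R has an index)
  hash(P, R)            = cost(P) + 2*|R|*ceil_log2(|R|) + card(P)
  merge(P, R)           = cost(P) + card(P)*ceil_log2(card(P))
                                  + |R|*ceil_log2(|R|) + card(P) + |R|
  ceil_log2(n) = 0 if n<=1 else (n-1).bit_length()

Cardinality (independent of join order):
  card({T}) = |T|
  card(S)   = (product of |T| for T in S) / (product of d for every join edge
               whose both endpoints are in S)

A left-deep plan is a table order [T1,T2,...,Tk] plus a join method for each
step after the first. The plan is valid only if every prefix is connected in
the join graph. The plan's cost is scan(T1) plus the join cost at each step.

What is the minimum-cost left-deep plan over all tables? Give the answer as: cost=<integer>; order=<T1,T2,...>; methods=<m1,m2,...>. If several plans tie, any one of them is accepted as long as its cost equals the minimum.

cost=1120; order=C,B,A; methods=nl_idx,hash

Selinger DP (subsets sized 1..n):
  {B}: scan cost=60, card=60
  {C}: scan cost=40, card=40
  {A}: scan cost=60, card=60
  {BC}: card=60; try (B,nl_idx)→340, (C,nl_idx)→480, (C,hash)→600, (B,merge)→740, (C,merge)→760, (B,hash)→800 …(+2); best=340 via (B,nl_idx)
  {AB}: card=360; try (B,nl_idx)→780, (B,hash)→840, (A,hash)→840, (B,merge)→900, (A,merge)→900, (B,nl)→3660 …(+1); best=780 via (B,nl_idx)
  {AC}: card=600; try (C,hash)→600, (A,merge)→740, (C,merge)→760, (A,hash)→800, (C,nl_idx)→1020, (A,nl)→2440 …(+1); best=600 via (C,hash)
  {ABC}: card=90; try (A,hash)→1120, (A,merge)→1180, (C,hash)→1620, (B,hash)→1920, (C,nl_idx)→3030, (A,nl)→3940 …(+5); best=1120 via (A,hash)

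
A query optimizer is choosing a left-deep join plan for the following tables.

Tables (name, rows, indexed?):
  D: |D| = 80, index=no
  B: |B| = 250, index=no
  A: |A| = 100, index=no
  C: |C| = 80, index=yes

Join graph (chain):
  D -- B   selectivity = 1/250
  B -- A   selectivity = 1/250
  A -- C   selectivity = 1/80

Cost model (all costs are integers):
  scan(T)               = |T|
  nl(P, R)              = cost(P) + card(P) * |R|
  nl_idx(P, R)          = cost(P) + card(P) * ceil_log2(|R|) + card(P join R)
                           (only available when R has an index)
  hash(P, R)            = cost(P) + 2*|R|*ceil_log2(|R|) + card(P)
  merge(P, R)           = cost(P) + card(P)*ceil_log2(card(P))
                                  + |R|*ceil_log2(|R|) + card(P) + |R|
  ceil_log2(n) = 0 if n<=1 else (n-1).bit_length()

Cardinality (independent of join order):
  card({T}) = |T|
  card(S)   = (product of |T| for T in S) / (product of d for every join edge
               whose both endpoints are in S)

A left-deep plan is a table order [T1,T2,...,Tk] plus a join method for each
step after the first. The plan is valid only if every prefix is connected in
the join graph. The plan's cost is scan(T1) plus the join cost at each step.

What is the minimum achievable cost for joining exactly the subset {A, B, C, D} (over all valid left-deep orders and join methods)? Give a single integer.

3316

Selinger DP over subsets of {A,B,C,D}:
  {D}: scan cost=80, card=80
  {B}: scan cost=250, card=250
  {A}: scan cost=100, card=100
  {C}: scan cost=80, card=80
  {BD}: card=80; try (D,hash)→1620, (B,merge)→2970, (D,merge)→3140, (B,hash)→4160, (B,nl)→20080, (D,nl)→20250; best=1620 via (D,hash)
  {AB}: card=100; try (A,hash)→1900, (B,merge)→3150, (A,merge)→3300, (B,hash)→4200, (B,nl)→25100, (A,nl)→25250; best=1900 via (A,hash)
  {AC}: card=100; try (C,nl_idx)→900, (C,hash)→1320, (A,merge)→1520, (C,merge)→1540, (A,hash)→1560, (A,nl)→8080 …(+1); best=900 via (C,nl_idx)
  {ABD}: card=32; try (A,merge)→3060, (A,hash)→3100, (D,hash)→3120, (D,merge)→3340, (A,nl)→9620, (D,nl)→9900; best=3060 via (A,merge)
  {ABC}: card=100; try (C,nl_idx)→2700, (C,hash)→3120, (C,merge)→3340, (B,merge)→3950, (B,hash)→5000, (C,nl)→9900 …(+1); best=2700 via (C,nl_idx)
  {ABCD}: card=32; try (C,nl_idx)→3316, (C,merge)→3892, (D,hash)→3920, (D,merge)→4140, (C,hash)→4212, (C,nl)→5620 …(+1); best=3316 via (C,nl_idx)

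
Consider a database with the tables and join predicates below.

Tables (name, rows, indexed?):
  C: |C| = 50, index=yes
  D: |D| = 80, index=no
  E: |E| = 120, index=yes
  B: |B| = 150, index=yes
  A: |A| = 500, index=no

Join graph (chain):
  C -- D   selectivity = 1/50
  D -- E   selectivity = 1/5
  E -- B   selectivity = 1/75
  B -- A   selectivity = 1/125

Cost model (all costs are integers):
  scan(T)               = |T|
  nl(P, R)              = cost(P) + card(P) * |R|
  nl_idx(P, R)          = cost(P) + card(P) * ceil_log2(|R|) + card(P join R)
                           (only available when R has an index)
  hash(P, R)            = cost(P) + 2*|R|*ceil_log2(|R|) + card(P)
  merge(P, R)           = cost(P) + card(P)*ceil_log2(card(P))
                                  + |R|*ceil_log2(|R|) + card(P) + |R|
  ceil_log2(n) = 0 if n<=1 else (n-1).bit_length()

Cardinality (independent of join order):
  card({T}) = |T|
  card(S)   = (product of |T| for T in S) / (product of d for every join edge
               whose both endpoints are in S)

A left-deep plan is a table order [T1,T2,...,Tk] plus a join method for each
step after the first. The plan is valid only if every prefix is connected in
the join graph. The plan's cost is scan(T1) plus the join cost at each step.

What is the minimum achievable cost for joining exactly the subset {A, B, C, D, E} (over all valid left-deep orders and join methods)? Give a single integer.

19400

Selinger DP over subsets of {A,B,C,D,E}:
  {C}: scan cost=50, card=50
  {D}: scan cost=80, card=80
  {E}: scan cost=120, card=120
  {B}: scan cost=150, card=150
  {A}: scan cost=500, card=500
  {CD}: card=80; try (C,nl_idx)→640, (C,hash)→760, (D,merge)→1040, (C,merge)→1070, (D,hash)→1220, (D,nl)→4050 …(+1); best=640 via (C,nl_idx)
  {DE}: card=1920; try (D,hash)→1360, (E,merge)→1680, (D,merge)→1720, (E,hash)→1840, (E,nl_idx)→2560, (E,nl)→9680 …(+1); best=1360 via (D,hash)
  {BE}: card=240; try (B,nl_idx)→1320, (E,nl_idx)→1440, (E,hash)→1980, (B,merge)→2430, (E,merge)→2460, (B,hash)→2640 …(+2); best=1320 via (B,nl_idx)
  {AB}: card=600; try (B,hash)→3400, (B,nl_idx)→5100, (A,merge)→6500, (B,merge)→6850, (A,hash)→9300, (A,nl)→75150 …(+1); best=3400 via (B,hash)
  {CDE}: card=1920; try (E,merge)→2240, (E,hash)→2400, (E,nl_idx)→3120, (C,hash)→3880, (E,nl)→10240, (C,nl_idx)→14800 …(+2); best=2240 via (E,merge)
  {BDE}: card=3840; try (D,hash)→2680, (D,merge)→4120, (B,hash)→5680, (D,nl)→20520, (B,nl_idx)→20560, (B,merge)→25750 …(+1); best=2680 via (D,hash)
  {ABE}: card=960; try (E,hash)→5680, (A,merge)→8480, (E,nl_idx)→8560, (A,hash)→10560, (E,merge)→10960, (E,nl)→75400 …(+1); best=5680 via (E,hash)
  {BCDE}: card=3840; try (B,hash)→6560, (C,hash)→7120, (B,nl_idx)→21440, (B,merge)→26630, (C,nl_idx)→29560, (C,merge)→52950 …(+2); best=6560 via (B,hash)
  {ABDE}: card=15360; try (D,hash)→7760, (A,hash)→15520, (D,merge)→16880, (A,merge)→57600, (D,nl)→82480, (A,nl)→1922680; best=7760 via (D,hash)
  {ABCDE}: card=15360; try (A,hash)→19400, (C,hash)→23720, (A,merge)→61480, (C,nl_idx)→115280, (C,merge)→238510, (C,nl)→775760 …(+1); best=19400 via (A,hash)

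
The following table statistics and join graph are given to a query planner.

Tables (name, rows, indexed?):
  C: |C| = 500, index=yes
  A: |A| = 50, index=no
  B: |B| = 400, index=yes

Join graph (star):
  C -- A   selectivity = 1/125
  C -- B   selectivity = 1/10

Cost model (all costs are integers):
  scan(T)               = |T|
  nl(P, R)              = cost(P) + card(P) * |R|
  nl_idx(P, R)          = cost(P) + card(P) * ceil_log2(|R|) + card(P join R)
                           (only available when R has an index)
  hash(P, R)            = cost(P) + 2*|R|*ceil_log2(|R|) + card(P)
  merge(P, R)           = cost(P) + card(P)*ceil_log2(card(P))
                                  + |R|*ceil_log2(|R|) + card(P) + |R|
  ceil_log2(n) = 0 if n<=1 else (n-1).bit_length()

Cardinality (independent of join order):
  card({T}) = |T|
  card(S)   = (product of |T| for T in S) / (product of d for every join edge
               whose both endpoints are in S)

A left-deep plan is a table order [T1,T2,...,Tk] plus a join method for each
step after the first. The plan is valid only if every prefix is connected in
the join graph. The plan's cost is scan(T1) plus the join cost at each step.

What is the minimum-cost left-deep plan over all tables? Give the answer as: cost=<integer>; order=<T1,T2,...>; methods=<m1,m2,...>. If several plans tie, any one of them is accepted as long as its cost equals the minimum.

Selinger DP (subsets sized 1..n):
  {C}: scan cost=500, card=500
  {A}: scan cost=50, card=50
  {B}: scan cost=400, card=400
  {AC}: card=200; try (C,nl_idx)→700, (A,hash)→1600, (C,merge)→5400, (A,merge)→5850, (C,hash)→9100, (C,nl)→25050 …(+1); best=700 via (C,nl_idx)
  {BC}: card=20000; try (B,hash)→8200, (C,merge)→9400, (B,merge)→9500, (C,hash)→9800, (C,nl_idx)→24000, (B,nl_idx)→25000 …(+2); best=8200 via (B,hash)
  {ABC}: card=8000; try (B,merge)→6500, (B,hash)→8100, (B,nl_idx)→10500, (A,hash)→28800, (B,nl)→80700, (A,merge)→328550 …(+1); best=6500 via (B,merge)

cost=6500; order=A,C,B; methods=nl_idx,merge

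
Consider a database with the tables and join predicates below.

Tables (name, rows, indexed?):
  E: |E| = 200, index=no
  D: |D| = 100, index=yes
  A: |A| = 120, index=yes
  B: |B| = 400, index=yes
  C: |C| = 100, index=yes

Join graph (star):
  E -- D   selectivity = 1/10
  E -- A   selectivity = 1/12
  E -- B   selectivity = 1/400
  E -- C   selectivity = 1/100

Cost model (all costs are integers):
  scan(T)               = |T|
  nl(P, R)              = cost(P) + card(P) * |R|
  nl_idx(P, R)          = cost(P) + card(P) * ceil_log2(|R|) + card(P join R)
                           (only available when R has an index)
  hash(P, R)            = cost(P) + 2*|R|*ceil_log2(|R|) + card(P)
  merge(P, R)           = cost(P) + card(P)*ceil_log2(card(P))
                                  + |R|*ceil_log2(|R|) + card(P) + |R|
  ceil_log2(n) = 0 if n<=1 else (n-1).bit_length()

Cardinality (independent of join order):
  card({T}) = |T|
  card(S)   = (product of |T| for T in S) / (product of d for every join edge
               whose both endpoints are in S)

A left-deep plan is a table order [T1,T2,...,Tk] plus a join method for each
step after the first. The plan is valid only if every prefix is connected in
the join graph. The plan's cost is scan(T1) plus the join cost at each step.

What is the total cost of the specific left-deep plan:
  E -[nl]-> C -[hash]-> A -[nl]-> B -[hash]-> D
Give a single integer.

825480

step 1: scan E: cost=200, card=200
step 2: join C via nl
    card(P join C) = 200*100/(100) = 200
    cost = 200 + 200*100 = 20200
step 3: join A via hash
    card(P join A) = 200*120/(12) = 2000
    cost = 20200 + 2*120*7 + 200 = 22080
step 4: join B via nl
    card(P join B) = 2000*400/(400) = 2000
    cost = 22080 + 2000*400 = 822080
step 5: join D via hash
    card(P join D) = 2000*100/(10) = 20000
    cost = 822080 + 2*100*7 + 2000 = 825480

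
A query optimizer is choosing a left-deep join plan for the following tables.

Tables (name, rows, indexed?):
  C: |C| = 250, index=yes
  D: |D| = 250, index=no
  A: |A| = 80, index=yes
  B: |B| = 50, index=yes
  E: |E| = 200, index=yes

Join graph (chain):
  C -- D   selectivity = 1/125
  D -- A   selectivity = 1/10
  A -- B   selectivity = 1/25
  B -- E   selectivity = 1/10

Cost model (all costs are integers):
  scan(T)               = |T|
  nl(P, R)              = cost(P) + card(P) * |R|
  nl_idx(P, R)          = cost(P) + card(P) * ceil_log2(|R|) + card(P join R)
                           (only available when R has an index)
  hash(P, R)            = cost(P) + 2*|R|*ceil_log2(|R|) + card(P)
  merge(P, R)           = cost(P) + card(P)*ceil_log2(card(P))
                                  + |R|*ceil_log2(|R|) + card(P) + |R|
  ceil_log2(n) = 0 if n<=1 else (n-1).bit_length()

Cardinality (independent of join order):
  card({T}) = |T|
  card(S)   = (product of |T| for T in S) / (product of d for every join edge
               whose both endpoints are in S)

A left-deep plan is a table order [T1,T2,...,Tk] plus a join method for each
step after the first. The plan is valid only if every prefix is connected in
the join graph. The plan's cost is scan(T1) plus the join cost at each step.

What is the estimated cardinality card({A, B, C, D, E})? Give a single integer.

Tables in S: A(80), B(50), C(250), D(250), E(200)
Edges inside S: C-D(d=125), D-A(d=10), A-B(d=25), B-E(d=10)
numerator = 80 * 50 * 250 * 250 * 200 = 50000000000
denominator = 125 * 10 * 25 * 10 = 312500
card(S) = 50000000000 / 312500 = 160000

160000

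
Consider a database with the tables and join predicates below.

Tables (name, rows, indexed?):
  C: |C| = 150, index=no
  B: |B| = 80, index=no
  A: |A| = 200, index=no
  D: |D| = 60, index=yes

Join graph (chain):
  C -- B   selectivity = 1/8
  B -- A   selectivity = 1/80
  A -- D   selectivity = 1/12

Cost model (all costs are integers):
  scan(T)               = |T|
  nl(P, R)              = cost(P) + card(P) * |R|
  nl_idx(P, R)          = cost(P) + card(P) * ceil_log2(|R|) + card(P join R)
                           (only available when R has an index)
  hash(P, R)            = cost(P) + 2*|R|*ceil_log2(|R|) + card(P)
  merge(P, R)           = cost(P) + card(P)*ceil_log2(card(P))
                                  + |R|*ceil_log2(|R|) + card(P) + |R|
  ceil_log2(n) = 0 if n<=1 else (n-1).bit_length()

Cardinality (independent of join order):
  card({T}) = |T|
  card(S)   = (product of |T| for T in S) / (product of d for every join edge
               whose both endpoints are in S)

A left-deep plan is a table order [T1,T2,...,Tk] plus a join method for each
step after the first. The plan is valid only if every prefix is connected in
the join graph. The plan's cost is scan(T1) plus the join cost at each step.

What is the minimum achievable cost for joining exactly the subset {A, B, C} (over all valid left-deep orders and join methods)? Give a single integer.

Selinger DP over subsets of {A,B,C}:
  {C}: scan cost=150, card=150
  {B}: scan cost=80, card=80
  {A}: scan cost=200, card=200
  {BC}: card=1500; try (B,hash)→1420, (C,merge)→2070, (B,merge)→2140, (C,hash)→2560, (C,nl)→12080, (B,nl)→12150; best=1420 via (B,hash)
  {AB}: card=200; try (B,hash)→1520, (A,merge)→2520, (B,merge)→2640, (A,hash)→3360, (A,nl)→16080, (B,nl)→16200; best=1520 via (B,hash)
  {ABC}: card=3750; try (C,hash)→4120, (C,merge)→4670, (A,hash)→6120, (A,merge)→21220, (C,nl)→31520, (A,nl)→301420; best=4120 via (C,hash)

4120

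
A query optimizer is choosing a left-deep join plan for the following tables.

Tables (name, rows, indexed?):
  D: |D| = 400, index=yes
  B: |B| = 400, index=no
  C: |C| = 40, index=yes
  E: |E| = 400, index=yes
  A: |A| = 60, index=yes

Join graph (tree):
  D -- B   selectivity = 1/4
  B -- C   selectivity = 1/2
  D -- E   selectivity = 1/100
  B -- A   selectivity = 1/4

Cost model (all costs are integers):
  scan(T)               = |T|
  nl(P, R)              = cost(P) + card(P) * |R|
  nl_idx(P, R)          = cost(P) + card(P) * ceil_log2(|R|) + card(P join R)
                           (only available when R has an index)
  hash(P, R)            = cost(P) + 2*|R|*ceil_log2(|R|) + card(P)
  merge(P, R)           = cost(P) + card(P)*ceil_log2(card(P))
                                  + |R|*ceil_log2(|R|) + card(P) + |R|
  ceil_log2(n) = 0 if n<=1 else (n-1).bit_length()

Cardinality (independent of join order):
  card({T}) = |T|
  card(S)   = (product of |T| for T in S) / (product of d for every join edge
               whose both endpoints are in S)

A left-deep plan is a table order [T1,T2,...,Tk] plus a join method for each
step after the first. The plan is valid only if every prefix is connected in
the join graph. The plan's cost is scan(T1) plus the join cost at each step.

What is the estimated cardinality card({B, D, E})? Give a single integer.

160000

Tables in S: B(400), D(400), E(400)
Edges inside S: D-B(d=4), D-E(d=100)
numerator = 400 * 400 * 400 = 64000000
denominator = 4 * 100 = 400
card(S) = 64000000 / 400 = 160000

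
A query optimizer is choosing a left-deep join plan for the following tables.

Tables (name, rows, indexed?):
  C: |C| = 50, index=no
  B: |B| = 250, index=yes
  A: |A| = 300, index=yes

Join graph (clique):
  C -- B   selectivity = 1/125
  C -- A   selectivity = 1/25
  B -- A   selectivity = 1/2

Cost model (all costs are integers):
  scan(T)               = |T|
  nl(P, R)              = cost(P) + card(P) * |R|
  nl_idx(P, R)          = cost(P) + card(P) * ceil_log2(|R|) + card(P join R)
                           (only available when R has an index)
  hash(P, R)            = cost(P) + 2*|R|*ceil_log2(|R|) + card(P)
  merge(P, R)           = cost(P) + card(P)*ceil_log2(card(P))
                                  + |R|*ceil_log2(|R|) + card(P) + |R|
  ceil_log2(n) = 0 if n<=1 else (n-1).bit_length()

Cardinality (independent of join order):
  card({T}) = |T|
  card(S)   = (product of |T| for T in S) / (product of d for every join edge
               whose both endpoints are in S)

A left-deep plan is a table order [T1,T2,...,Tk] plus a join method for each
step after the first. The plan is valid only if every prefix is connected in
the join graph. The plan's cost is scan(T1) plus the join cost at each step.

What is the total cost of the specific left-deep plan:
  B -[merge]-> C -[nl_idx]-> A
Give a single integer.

4350

step 1: scan B: cost=250, card=250
step 2: join C via merge
    card(P join C) = 250*50/(125) = 100
    cost = 250 + 250*8 + 50*6 + 250 + 50 = 2850
step 3: join A via nl_idx
    card(P join A) = 100*300/(25*2) = 600
    cost = 2850 + 100*9 + 600 = 4350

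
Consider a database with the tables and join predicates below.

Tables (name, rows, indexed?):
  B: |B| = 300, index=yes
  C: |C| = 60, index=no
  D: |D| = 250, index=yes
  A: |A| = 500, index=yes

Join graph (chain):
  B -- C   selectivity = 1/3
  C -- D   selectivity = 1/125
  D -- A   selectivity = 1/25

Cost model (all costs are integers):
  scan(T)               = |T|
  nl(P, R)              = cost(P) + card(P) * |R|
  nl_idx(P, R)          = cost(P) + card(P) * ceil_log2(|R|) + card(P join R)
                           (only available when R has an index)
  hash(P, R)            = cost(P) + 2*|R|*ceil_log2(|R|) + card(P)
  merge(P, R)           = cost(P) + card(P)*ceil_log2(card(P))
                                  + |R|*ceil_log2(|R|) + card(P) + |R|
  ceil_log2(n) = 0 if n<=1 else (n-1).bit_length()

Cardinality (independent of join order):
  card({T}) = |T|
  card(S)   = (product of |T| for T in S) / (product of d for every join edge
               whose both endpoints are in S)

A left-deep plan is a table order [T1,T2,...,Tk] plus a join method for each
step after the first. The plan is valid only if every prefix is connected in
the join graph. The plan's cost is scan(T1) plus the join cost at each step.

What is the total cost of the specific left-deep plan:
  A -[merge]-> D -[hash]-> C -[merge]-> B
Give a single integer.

step 1: scan A: cost=500, card=500
step 2: join D via merge
    card(P join D) = 500*250/(25) = 5000
    cost = 500 + 500*9 + 250*8 + 500 + 250 = 7750
step 3: join C via hash
    card(P join C) = 5000*60/(125) = 2400
    cost = 7750 + 2*60*6 + 5000 = 13470
step 4: join B via merge
    card(P join B) = 2400*300/(3) = 240000
    cost = 13470 + 2400*12 + 300*9 + 2400 + 300 = 47670

47670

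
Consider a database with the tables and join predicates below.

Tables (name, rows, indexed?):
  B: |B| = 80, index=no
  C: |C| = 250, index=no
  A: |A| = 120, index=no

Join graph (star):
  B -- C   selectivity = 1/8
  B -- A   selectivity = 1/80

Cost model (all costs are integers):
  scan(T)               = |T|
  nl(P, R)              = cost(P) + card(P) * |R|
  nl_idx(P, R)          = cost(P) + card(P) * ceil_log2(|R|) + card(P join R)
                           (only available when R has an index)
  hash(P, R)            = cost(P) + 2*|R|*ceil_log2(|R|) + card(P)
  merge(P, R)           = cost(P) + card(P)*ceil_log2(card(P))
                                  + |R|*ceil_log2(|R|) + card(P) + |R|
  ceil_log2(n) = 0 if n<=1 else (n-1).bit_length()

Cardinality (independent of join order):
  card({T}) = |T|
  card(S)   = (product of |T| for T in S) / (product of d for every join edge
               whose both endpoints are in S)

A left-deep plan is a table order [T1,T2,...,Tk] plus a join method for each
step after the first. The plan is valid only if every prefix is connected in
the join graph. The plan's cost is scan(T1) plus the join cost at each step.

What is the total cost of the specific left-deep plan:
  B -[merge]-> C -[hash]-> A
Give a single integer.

7150

step 1: scan B: cost=80, card=80
step 2: join C via merge
    card(P join C) = 80*250/(8) = 2500
    cost = 80 + 80*7 + 250*8 + 80 + 250 = 2970
step 3: join A via hash
    card(P join A) = 2500*120/(80) = 3750
    cost = 2970 + 2*120*7 + 2500 = 7150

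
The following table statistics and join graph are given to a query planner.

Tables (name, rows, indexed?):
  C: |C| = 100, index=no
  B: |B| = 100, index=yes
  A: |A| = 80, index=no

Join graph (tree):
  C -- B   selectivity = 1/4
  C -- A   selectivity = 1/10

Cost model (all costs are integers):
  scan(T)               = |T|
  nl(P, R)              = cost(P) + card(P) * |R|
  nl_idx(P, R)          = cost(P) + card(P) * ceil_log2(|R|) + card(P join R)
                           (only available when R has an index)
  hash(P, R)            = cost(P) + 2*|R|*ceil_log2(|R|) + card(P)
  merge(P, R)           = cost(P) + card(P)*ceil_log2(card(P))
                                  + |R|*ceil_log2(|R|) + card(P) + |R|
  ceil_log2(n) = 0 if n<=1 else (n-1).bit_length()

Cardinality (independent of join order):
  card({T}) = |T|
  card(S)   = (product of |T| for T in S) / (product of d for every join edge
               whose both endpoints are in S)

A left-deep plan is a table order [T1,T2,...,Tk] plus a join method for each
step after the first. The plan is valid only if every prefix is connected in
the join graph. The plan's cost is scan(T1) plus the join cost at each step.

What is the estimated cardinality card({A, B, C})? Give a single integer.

Tables in S: A(80), B(100), C(100)
Edges inside S: C-B(d=4), C-A(d=10)
numerator = 80 * 100 * 100 = 800000
denominator = 4 * 10 = 40
card(S) = 800000 / 40 = 20000

20000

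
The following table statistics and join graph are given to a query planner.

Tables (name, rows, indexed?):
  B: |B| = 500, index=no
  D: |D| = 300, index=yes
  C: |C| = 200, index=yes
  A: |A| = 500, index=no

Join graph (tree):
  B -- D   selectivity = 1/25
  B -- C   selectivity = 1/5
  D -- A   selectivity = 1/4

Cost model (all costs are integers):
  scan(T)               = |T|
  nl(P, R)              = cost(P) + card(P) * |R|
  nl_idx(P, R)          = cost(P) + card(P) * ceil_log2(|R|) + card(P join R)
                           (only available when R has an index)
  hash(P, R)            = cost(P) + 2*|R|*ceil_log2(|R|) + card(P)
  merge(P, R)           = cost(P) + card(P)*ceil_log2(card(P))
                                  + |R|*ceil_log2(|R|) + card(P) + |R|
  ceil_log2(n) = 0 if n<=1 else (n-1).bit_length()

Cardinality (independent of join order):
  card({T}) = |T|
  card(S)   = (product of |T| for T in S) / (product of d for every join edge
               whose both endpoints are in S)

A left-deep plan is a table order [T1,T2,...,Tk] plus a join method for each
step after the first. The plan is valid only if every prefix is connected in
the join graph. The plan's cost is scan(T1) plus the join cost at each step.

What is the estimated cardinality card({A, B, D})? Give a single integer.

750000

Tables in S: A(500), B(500), D(300)
Edges inside S: B-D(d=25), D-A(d=4)
numerator = 500 * 500 * 300 = 75000000
denominator = 25 * 4 = 100
card(S) = 75000000 / 100 = 750000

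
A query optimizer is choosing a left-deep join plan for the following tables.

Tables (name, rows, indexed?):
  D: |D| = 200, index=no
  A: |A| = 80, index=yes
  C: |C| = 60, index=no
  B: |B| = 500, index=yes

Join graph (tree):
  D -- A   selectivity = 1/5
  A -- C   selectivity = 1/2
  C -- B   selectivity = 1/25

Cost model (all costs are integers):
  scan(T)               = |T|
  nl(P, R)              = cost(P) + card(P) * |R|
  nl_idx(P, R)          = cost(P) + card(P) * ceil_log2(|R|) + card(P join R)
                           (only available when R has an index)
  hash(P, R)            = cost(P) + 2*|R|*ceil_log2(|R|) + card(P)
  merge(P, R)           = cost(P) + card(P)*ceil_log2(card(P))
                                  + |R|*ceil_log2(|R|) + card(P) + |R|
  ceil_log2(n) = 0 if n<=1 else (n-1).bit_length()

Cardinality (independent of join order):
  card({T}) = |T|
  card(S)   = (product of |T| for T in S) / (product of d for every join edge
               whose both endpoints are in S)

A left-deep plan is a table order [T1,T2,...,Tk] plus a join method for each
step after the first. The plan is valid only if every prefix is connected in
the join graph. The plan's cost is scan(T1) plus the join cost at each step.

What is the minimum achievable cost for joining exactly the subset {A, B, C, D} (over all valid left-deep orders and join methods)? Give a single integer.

55240

Selinger DP over subsets of {A,B,C,D}:
  {D}: scan cost=200, card=200
  {A}: scan cost=80, card=80
  {C}: scan cost=60, card=60
  {B}: scan cost=500, card=500
  {AD}: card=3200; try (A,hash)→1520, (D,merge)→2520, (A,merge)→2640, (D,hash)→3360, (A,nl_idx)→4800, (D,nl)→16080 …(+1); best=1520 via (A,hash)
  {AC}: card=2400; try (C,hash)→880, (A,merge)→1120, (C,merge)→1140, (A,hash)→1240, (A,nl_idx)→2880, (A,nl)→4860 …(+1); best=880 via (C,hash)
  {BC}: card=1200; try (C,hash)→1720, (B,nl_idx)→1800, (B,merge)→5480, (C,merge)→5920, (B,hash)→9120, (B,nl)→30060 …(+1); best=1720 via (C,hash)
  {ACD}: card=96000; try (C,hash)→5440, (D,hash)→6480, (D,merge)→33880, (C,merge)→43540, (C,nl)→193520, (D,nl)→480880; best=5440 via (C,hash)
  {ABC}: card=48000; try (A,hash)→4040, (B,hash)→12280, (A,merge)→16760, (B,merge)→37080, (A,nl_idx)→58120, (B,nl_idx)→70480 …(+2); best=4040 via (A,hash)
  {ABCD}: card=1920000; try (D,hash)→55240, (B,hash)→110440, (D,merge)→821840, (B,merge)→1738440, (B,nl_idx)→2789440, (D,nl)→9604040 …(+1); best=55240 via (D,hash)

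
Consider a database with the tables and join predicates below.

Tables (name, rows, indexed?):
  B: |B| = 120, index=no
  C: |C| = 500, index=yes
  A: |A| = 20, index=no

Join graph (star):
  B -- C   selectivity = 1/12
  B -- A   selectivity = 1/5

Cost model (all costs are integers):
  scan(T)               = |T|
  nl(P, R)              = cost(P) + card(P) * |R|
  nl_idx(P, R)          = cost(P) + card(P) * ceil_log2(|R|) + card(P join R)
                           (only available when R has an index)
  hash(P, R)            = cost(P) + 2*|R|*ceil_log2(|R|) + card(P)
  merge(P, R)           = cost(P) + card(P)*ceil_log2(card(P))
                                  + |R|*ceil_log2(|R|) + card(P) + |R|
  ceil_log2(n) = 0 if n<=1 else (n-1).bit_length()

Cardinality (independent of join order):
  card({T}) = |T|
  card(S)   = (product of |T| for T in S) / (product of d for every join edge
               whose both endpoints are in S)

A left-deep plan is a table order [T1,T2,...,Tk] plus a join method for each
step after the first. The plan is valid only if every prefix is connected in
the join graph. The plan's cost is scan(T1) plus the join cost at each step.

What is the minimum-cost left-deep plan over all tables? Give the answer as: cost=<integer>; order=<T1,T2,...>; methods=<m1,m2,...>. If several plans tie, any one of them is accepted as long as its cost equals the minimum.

cost=7880; order=C,B,A; methods=hash,hash

Selinger DP (subsets sized 1..n):
  {B}: scan cost=120, card=120
  {C}: scan cost=500, card=500
  {A}: scan cost=20, card=20
  {BC}: card=5000; try (B,hash)→2680, (C,merge)→6080, (C,nl_idx)→6200, (B,merge)→6460, (C,hash)→9240, (C,nl)→60120 …(+1); best=2680 via (B,hash)
  {AB}: card=480; try (A,hash)→440, (B,merge)→1100, (A,merge)→1200, (B,hash)→1720, (B,nl)→2420, (A,nl)→2520; best=440 via (A,hash)
  {ABC}: card=20000; try (A,hash)→7880, (C,hash)→9920, (C,merge)→10240, (C,nl_idx)→24760, (A,merge)→72800, (A,nl)→102680 …(+1); best=7880 via (A,hash)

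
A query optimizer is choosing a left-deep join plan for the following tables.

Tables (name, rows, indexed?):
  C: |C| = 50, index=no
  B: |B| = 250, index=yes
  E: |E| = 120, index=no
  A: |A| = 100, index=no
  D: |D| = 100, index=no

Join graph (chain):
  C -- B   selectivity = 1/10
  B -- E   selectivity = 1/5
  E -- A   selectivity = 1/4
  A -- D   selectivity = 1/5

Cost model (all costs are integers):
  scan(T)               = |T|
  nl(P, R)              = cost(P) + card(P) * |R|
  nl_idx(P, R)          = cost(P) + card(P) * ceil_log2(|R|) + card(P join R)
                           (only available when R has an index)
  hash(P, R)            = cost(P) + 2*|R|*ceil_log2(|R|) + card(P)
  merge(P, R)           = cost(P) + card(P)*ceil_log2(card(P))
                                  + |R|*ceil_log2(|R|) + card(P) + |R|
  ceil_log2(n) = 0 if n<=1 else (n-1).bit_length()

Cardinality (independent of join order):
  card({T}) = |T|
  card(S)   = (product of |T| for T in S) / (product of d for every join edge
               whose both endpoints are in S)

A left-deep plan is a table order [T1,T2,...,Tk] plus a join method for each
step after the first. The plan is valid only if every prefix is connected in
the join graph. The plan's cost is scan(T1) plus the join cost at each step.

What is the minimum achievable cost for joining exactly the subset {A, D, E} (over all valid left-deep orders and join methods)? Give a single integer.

5280

Selinger DP over subsets of {A,D,E}:
  {E}: scan cost=120, card=120
  {A}: scan cost=100, card=100
  {D}: scan cost=100, card=100
  {AE}: card=3000; try (A,hash)→1640, (E,merge)→1860, (E,hash)→1880, (A,merge)→1880, (E,nl)→12100, (A,nl)→12120; best=1640 via (A,hash)
  {AD}: card=2000; try (D,hash)→1600, (A,hash)→1600, (D,merge)→1700, (A,merge)→1700, (D,nl)→10100, (A,nl)→10100; best=1600 via (D,hash)
  {ADE}: card=60000; try (E,hash)→5280, (D,hash)→6040, (E,merge)→26560, (D,merge)→41440, (E,nl)→241600, (D,nl)→301640; best=5280 via (E,hash)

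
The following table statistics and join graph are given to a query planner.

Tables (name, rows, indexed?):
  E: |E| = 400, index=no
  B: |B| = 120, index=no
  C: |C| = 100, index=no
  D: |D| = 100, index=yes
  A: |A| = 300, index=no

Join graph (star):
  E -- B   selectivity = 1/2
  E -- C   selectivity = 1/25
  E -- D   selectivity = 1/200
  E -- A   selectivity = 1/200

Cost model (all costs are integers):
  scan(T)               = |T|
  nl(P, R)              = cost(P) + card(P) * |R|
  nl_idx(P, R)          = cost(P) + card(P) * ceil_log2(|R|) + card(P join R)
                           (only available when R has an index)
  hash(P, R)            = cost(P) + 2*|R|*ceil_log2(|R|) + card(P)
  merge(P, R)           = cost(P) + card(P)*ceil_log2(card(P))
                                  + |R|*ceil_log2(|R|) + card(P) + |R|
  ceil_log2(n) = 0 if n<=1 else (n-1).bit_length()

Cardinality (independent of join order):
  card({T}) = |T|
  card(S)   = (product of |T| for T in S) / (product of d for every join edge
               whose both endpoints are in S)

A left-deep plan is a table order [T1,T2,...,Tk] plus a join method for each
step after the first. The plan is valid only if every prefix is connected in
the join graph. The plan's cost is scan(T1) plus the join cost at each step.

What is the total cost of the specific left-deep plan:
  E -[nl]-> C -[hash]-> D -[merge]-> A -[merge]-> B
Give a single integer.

step 1: scan E: cost=400, card=400
step 2: join C via nl
    card(P join C) = 400*100/(25) = 1600
    cost = 400 + 400*100 = 40400
step 3: join D via hash
    card(P join D) = 1600*100/(200) = 800
    cost = 40400 + 2*100*7 + 1600 = 43400
step 4: join A via merge
    card(P join A) = 800*300/(200) = 1200
    cost = 43400 + 800*10 + 300*9 + 800 + 300 = 55200
step 5: join B via merge
    card(P join B) = 1200*120/(2) = 72000
    cost = 55200 + 1200*11 + 120*7 + 1200 + 120 = 70560

70560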